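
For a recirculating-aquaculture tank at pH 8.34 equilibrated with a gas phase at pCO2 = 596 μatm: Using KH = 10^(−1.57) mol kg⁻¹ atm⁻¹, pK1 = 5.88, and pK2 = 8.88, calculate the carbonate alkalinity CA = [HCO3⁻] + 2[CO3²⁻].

[CO2*] = KH · pCO2 = 10^(−1.57) × 596×10^-6 = 1.604×10^-5 mol/kg
α₀ = 1/(1 + K1/[H⁺] + K1K2/[H⁺]²) = 1/(1 + 10^+2.46 + 10^+1.92) = 0.002684
DIC = [CO2*]/α₀ = 1.604×10^-5 / 0.002684 = 5.977 mmol/kg
CA = (α₁ + 2α₂)·DIC = (0.7741 + 2×0.2232) × 5.977 = 7.29 mmol/kg

CA = 7.29 mmol/kg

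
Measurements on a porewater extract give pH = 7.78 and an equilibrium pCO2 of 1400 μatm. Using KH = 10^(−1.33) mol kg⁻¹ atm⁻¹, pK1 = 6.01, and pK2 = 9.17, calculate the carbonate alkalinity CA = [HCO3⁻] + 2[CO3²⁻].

[CO2*] = KH · pCO2 = 10^(−1.33) × 1400×10^-6 = 6.548×10^-5 mol/kg
α₀ = 1/(1 + K1/[H⁺] + K1K2/[H⁺]²) = 1/(1 + 10^+1.77 + 10^+0.38) = 0.01606
DIC = [CO2*]/α₀ = 6.548×10^-5 / 0.01606 = 4.078 mmol/kg
CA = (α₁ + 2α₂)·DIC = (0.9454 + 2×0.03851) × 4.078 = 4.17 mmol/kg

CA = 4.17 mmol/kg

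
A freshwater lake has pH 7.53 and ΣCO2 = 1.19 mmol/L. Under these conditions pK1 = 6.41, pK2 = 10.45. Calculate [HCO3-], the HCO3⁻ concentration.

α₁ = 1 / (1 + [H⁺]/K1 + K2/[H⁺]) = 1 / (1 + 10^-1.12 + 10^-2.92)
   = 1 / (1 + 0.075858 + 0.0012023) = 1/1.0771 = 0.9285
[HCO3⁻] = α₁ × DIC = 0.9285 × 1.19 = 1.10 mmol/L

[HCO3⁻] = 1.10 mmol/L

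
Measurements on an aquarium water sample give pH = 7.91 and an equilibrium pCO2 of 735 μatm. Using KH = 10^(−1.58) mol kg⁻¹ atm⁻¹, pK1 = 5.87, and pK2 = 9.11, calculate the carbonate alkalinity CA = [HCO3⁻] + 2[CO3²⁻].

CA = 2.39 mmol/kg

[CO2*] = KH · pCO2 = 10^(−1.58) × 735×10^-6 = 1.933×10^-5 mol/kg
α₀ = 1/(1 + K1/[H⁺] + K1K2/[H⁺]²) = 1/(1 + 10^+2.04 + 10^+0.84) = 0.008506
DIC = [CO2*]/α₀ = 1.933×10^-5 / 0.008506 = 2.273 mmol/kg
CA = (α₁ + 2α₂)·DIC = (0.9326 + 2×0.05885) × 2.273 = 2.39 mmol/kg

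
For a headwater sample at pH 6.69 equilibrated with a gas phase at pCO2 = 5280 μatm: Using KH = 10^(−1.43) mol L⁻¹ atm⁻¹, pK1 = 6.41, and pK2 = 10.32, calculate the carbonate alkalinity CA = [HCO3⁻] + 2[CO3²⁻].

CA = 0.374 mmol/L

[CO2*] = KH · pCO2 = 10^(−1.43) × 5280×10^-6 = 1.962×10^-4 mol/L
α₀ = 1/(1 + K1/[H⁺] + K1K2/[H⁺]²) = 1/(1 + 10^+0.28 + 10^-3.35) = 0.3441
DIC = [CO2*]/α₀ = 1.962×10^-4 / 0.3441 = 0.5701 mmol/L
CA = (α₁ + 2α₂)·DIC = (0.6557 + 2×0.0001537) × 0.5701 = 0.374 mmol/L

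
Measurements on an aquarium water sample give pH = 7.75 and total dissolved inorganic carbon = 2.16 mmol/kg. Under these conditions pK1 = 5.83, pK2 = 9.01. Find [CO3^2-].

[CO3²⁻] = 0.111 mmol/kg

α₂ = 1 / (1 + [H⁺]/K2 + [H⁺]²/(K1K2)) = 1 / (1 + 10^+1.26 + 10^-0.66)
   = 1 / (1 + 18.197 + 0.21878) = 1/19.416 = 0.05150
[CO3²⁻] = α₂ × DIC = 0.05150 × 2.16 = 0.111 mmol/kg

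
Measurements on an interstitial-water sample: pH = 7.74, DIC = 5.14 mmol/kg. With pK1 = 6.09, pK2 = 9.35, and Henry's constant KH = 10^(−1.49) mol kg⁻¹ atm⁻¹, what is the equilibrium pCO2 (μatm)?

pCO2 = 3400 μatm

α₀ = 1 / (1 + K1/[H⁺] + K1K2/[H⁺]²) = 1 / (1 + 10^+1.65 + 10^+0.04)
   = 1 / (1 + 44.668 + 1.0965) = 1/46.765 = 0.02138
[CO2*] = α₀ × DIC = 0.02138 × 5.14 = 0.1099 mmol/kg
pCO2 = [CO2*]/KH = 1.099×10^-4 / 3.236×10^-2 = 3400 μatm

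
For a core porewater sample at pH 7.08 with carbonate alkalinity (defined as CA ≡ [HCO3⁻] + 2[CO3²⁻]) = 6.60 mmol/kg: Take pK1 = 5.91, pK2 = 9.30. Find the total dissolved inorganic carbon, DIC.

CA = [HCO3⁻] + 2[CO3²⁻] = (α₁ + 2α₂)·DIC
At pH 7.08: [H⁺]/K1 = 10^-1.17 = 0.067608, K2/[H⁺] = 10^-2.22 = 0.0060256
α₁ = 1/(1 + 0.067608 + 0.0060256) = 1/1.0736 = 0.9314; α₂ = α₁·K2/[H⁺] = 0.005612
α₁ + 2α₂ = 0.9426
DIC = CA / (α₁ + 2α₂) = 6.60 / 0.9426 = 7.00 mmol/kg

DIC = 7.00 mmol/kg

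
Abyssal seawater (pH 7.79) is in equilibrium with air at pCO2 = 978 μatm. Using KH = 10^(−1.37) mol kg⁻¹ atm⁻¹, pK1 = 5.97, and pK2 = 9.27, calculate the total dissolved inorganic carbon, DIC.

[CO2*] = KH · pCO2 = 10^(−1.37) × 978×10^-6 = 4.172×10^-5 mol/kg
α₀ = 1/(1 + K1/[H⁺] + K1K2/[H⁺]²) = 1/(1 + 10^+1.82 + 10^+0.34) = 0.01444
DIC = [CO2*]/α₀ = 4.172×10^-5 / 0.01444 = 2.89 mmol/kg

DIC = 2.89 mmol/kg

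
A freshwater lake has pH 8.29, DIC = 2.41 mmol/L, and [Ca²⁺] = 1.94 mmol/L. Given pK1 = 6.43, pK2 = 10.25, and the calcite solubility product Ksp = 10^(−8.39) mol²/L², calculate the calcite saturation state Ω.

Ω = 12.3

α₂ = 1 / (1 + [H⁺]/K2 + [H⁺]²/(K1K2)) = 1 / (1 + 10^+1.96 + 10^+0.10)
   = 1 / (1 + 91.201 + 1.2589) = 1/93.460 = 0.01070
[CO3²⁻] = α₂ × DIC = 0.01070 × 2.41 = 0.02579 mmol/L
Ksp = 10^(−8.39) = 4.074×10^-9
Ω = [Ca²⁺][CO3²⁻]/Ksp = (1.94×10^-3)(2.579×10^-5) / 4.074×10^-9 = 12.3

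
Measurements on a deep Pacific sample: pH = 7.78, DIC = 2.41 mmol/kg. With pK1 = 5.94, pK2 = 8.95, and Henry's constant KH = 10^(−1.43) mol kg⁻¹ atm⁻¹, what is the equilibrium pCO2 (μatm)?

α₀ = 1 / (1 + K1/[H⁺] + K1K2/[H⁺]²) = 1 / (1 + 10^+1.84 + 10^+0.67)
   = 1 / (1 + 69.183 + 4.6774) = 1/74.860 = 0.01336
[CO2*] = α₀ × DIC = 0.01336 × 2.41 = 0.03219 mmol/kg
pCO2 = [CO2*]/KH = 3.219×10^-5 / 3.715×10^-2 = 866 μatm

pCO2 = 866 μatm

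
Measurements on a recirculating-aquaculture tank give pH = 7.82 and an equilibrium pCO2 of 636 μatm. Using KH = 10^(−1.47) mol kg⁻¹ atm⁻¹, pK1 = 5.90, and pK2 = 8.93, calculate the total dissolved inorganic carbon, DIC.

DIC = 1.95 mmol/kg

[CO2*] = KH · pCO2 = 10^(−1.47) × 636×10^-6 = 2.155×10^-5 mol/kg
α₀ = 1/(1 + K1/[H⁺] + K1K2/[H⁺]²) = 1/(1 + 10^+1.92 + 10^+0.81) = 0.01103
DIC = [CO2*]/α₀ = 2.155×10^-5 / 0.01103 = 1.95 mmol/kg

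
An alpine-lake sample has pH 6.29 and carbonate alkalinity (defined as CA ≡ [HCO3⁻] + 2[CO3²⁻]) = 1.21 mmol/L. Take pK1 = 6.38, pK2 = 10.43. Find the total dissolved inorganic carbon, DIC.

DIC = 2.70 mmol/L

CA = [HCO3⁻] + 2[CO3²⁻] = (α₁ + 2α₂)·DIC
At pH 6.29: [H⁺]/K1 = 10^0.09 = 1.2303, K2/[H⁺] = 10^-4.14 = 7.2444×10^-5
α₁ = 1/(1 + 1.2303 + 7.2444×10^-5) = 1/2.2303 = 0.4484; α₂ = α₁·K2/[H⁺] = 3.248×10^-5
α₁ + 2α₂ = 0.4484
DIC = CA / (α₁ + 2α₂) = 1.21 / 0.4484 = 2.70 mmol/L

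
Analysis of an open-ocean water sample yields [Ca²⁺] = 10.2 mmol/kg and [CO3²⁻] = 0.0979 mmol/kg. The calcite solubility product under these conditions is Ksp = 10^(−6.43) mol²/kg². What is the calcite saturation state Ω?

Ksp = 10^(−6.43) = 3.715×10^-7
Ω = [Ca²⁺][CO3²⁻]/Ksp = (10.2×10^-3)(0.0979×10^-3) / 3.715×10^-7 = 2.69

Ω = 2.69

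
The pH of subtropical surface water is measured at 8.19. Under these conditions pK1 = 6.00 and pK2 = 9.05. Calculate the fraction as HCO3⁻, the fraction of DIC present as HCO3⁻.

α₁ = 0.874

α₁ = 1 / (1 + [H⁺]/K1 + K2/[H⁺]) = 1 / (1 + 10^-2.19 + 10^-0.86)
   = 1 / (1 + 0.0064565 + 0.13804) = 1/1.1445 = 0.8737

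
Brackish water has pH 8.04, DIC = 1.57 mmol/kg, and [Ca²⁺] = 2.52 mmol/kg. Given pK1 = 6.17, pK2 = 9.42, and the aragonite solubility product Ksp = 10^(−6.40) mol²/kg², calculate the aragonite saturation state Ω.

Ω = 0.393

α₂ = 1 / (1 + [H⁺]/K2 + [H⁺]²/(K1K2)) = 1 / (1 + 10^+1.38 + 10^-0.49)
   = 1 / (1 + 23.988 + 0.32359) = 1/25.312 = 0.03951
[CO3²⁻] = α₂ × DIC = 0.03951 × 1.57 = 0.06203 mmol/kg
Ksp = 10^(−6.40) = 3.981×10^-7
Ω = [Ca²⁺][CO3²⁻]/Ksp = (2.52×10^-3)(6.203×10^-5) / 3.981×10^-7 = 0.393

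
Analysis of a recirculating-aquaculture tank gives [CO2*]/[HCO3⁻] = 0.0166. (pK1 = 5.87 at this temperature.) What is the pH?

pH = 7.65

From K1 = [H⁺][HCO3⁻]/[CO2*]:  pH = pK1 − log₁₀([CO2*]/[HCO3⁻])
log₁₀(0.0166) = -1.780
pH = 5.87 − (-1.780) = 7.65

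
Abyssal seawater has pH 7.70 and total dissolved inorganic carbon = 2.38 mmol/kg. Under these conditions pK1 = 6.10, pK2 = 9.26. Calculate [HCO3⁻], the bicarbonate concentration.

[HCO3⁻] = 2.26 mmol/kg

α₁ = 1 / (1 + [H⁺]/K1 + K2/[H⁺]) = 1 / (1 + 10^-1.60 + 10^-1.56)
   = 1 / (1 + 0.025119 + 0.027542) = 1/1.0527 = 0.9500
[HCO3⁻] = α₁ × DIC = 0.9500 × 2.38 = 2.26 mmol/kg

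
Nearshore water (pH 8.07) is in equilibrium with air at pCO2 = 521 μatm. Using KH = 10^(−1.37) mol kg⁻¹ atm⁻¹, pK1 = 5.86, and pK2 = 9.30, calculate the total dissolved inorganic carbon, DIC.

DIC = 3.84 mmol/kg

[CO2*] = KH · pCO2 = 10^(−1.37) × 521×10^-6 = 2.222×10^-5 mol/kg
α₀ = 1/(1 + K1/[H⁺] + K1K2/[H⁺]²) = 1/(1 + 10^+2.21 + 10^+0.98) = 0.005789
DIC = [CO2*]/α₀ = 2.222×10^-5 / 0.005789 = 3.84 mmol/kg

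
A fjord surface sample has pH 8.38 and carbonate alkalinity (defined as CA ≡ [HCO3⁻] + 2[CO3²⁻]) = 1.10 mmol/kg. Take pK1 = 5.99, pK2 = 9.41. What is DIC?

CA = [HCO3⁻] + 2[CO3²⁻] = (α₁ + 2α₂)·DIC
At pH 8.38: [H⁺]/K1 = 10^-2.39 = 0.0040738, K2/[H⁺] = 10^-1.03 = 0.093325
α₁ = 1/(1 + 0.0040738 + 0.093325) = 1/1.0974 = 0.9112; α₂ = α₁·K2/[H⁺] = 0.08504
α₁ + 2α₂ = 1.0813
DIC = CA / (α₁ + 2α₂) = 1.10 / 1.0813 = 1.02 mmol/kg

DIC = 1.02 mmol/kg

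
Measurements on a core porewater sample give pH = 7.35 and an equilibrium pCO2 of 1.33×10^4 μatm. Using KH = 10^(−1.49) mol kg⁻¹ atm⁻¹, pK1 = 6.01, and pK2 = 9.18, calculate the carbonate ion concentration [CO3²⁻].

[CO3²⁻] = 0.139 mmol/kg

[CO2*] = KH · pCO2 = 10^(−1.49) × 1.33×10^4×10^-6 = 4.304×10^-4 mol/kg
α₀ = 1/(1 + K1/[H⁺] + K1K2/[H⁺]²) = 1/(1 + 10^+1.34 + 10^-0.49) = 0.04310
DIC = [CO2*]/α₀ = 4.304×10^-4 / 0.04310 = 9.985 mmol/kg
[CO3²⁻] = α₂·DIC; α₂ = 0.01395, so [CO3²⁻] = 0.01395 × 9.985 = 0.139 mmol/kg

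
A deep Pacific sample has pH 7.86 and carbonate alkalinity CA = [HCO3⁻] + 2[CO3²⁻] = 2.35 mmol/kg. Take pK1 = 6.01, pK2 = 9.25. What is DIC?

CA = [HCO3⁻] + 2[CO3²⁻] = (α₁ + 2α₂)·DIC
At pH 7.86: [H⁺]/K1 = 10^-1.85 = 0.014125, K2/[H⁺] = 10^-1.39 = 0.040738
α₁ = 1/(1 + 0.014125 + 0.040738) = 1/1.0549 = 0.9480; α₂ = α₁·K2/[H⁺] = 0.03862
α₁ + 2α₂ = 1.0252
DIC = CA / (α₁ + 2α₂) = 2.35 / 1.0252 = 2.29 mmol/kg

DIC = 2.29 mmol/kg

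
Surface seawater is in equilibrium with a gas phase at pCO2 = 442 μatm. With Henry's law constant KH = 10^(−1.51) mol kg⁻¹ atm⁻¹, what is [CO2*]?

KH = 10^(−1.51) = 3.090×10^-2 mol kg⁻¹ atm⁻¹
[CO2*] = KH · pCO2 = 3.090×10^-2 × 442×10^-6 atm = 1.37×10^-5 mol/kg

[CO2*] = 13.7 μmol/kg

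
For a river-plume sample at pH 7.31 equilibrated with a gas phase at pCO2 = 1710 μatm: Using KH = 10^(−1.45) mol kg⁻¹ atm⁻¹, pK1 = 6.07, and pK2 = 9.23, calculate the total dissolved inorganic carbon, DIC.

[CO2*] = KH · pCO2 = 10^(−1.45) × 1710×10^-6 = 6.067×10^-5 mol/kg
α₀ = 1/(1 + K1/[H⁺] + K1K2/[H⁺]²) = 1/(1 + 10^+1.24 + 10^-0.68) = 0.05380
DIC = [CO2*]/α₀ = 6.067×10^-5 / 0.05380 = 1.13 mmol/kg

DIC = 1.13 mmol/kg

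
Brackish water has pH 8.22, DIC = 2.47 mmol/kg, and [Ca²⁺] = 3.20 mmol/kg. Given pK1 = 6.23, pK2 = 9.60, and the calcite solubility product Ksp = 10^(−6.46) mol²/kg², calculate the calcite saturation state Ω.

α₂ = 1 / (1 + [H⁺]/K2 + [H⁺]²/(K1K2)) = 1 / (1 + 10^+1.38 + 10^-0.61)
   = 1 / (1 + 23.988 + 0.24547) = 1/25.234 = 0.03963
[CO3²⁻] = α₂ × DIC = 0.03963 × 2.47 = 0.09788 mmol/kg
Ksp = 10^(−6.46) = 3.467×10^-7
Ω = [Ca²⁺][CO3²⁻]/Ksp = (3.20×10^-3)(9.788×10^-5) / 3.467×10^-7 = 0.903

Ω = 0.903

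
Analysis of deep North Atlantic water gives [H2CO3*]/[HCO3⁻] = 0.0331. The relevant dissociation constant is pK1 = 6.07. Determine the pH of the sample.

From K1 = [H⁺][HCO3⁻]/[H2CO3*]:  pH = pK1 − log₁₀([H2CO3*]/[HCO3⁻])
log₁₀(0.0331) = -1.480
pH = 6.07 − (-1.480) = 7.55

pH = 7.55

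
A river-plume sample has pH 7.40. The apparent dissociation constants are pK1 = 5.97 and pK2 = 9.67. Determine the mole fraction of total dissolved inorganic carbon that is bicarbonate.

α₁ = 1 / (1 + [H⁺]/K1 + K2/[H⁺]) = 1 / (1 + 10^-1.43 + 10^-2.27)
   = 1 / (1 + 0.037154 + 0.0053703) = 1/1.0425 = 0.9592

α₁ = 0.959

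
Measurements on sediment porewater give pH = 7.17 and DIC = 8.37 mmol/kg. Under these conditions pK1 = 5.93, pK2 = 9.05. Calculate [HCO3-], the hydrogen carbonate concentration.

[HCO3⁻] = 7.82 mmol/kg

α₁ = 1 / (1 + [H⁺]/K1 + K2/[H⁺]) = 1 / (1 + 10^-1.24 + 10^-1.88)
   = 1 / (1 + 0.057544 + 0.013183) = 1/1.0707 = 0.9339
[HCO3⁻] = α₁ × DIC = 0.9339 × 8.37 = 7.82 mmol/kg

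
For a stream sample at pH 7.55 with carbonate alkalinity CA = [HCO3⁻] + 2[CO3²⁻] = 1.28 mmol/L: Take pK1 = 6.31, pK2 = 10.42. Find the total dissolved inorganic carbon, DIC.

DIC = 1.35 mmol/L

CA = [HCO3⁻] + 2[CO3²⁻] = (α₁ + 2α₂)·DIC
At pH 7.55: [H⁺]/K1 = 10^-1.24 = 0.057544, K2/[H⁺] = 10^-2.87 = 0.0013490
α₁ = 1/(1 + 0.057544 + 0.0013490) = 1/1.0589 = 0.9444; α₂ = α₁·K2/[H⁺] = 0.001274
α₁ + 2α₂ = 0.9469
DIC = CA / (α₁ + 2α₂) = 1.28 / 0.9469 = 1.35 mmol/L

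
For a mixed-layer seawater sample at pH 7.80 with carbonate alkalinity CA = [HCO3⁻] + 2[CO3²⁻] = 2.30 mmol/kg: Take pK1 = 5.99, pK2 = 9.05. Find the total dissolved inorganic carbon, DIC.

CA = [HCO3⁻] + 2[CO3²⁻] = (α₁ + 2α₂)·DIC
At pH 7.80: [H⁺]/K1 = 10^-1.81 = 0.015488, K2/[H⁺] = 10^-1.25 = 0.056234
α₁ = 1/(1 + 0.015488 + 0.056234) = 1/1.0717 = 0.9331; α₂ = α₁·K2/[H⁺] = 0.05247
α₁ + 2α₂ = 1.0380
DIC = CA / (α₁ + 2α₂) = 2.30 / 1.0380 = 2.22 mmol/kg

DIC = 2.22 mmol/kg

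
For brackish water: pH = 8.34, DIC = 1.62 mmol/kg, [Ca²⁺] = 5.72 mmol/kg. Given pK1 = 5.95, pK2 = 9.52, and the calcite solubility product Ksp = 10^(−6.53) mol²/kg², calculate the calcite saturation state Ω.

α₂ = 1 / (1 + [H⁺]/K2 + [H⁺]²/(K1K2)) = 1 / (1 + 10^+1.18 + 10^-1.21)
   = 1 / (1 + 15.136 + 0.061660) = 1/16.197 = 0.06174
[CO3²⁻] = α₂ × DIC = 0.06174 × 1.62 = 0.1000 mmol/kg
Ksp = 10^(−6.53) = 2.951×10^-7
Ω = [Ca²⁺][CO3²⁻]/Ksp = (5.72×10^-3)(1.000×10^-4) / 2.951×10^-7 = 1.94

Ω = 1.94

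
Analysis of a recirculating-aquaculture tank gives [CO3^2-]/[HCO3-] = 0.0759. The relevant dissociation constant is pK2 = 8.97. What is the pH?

pH = 7.85

From K2 = [H⁺][CO3^2-]/[HCO3-]:  pH = pK2 + log₁₀([CO3^2-]/[HCO3-])
log₁₀(0.0759) = -1.120
pH = 8.97 + (-1.120) = 7.85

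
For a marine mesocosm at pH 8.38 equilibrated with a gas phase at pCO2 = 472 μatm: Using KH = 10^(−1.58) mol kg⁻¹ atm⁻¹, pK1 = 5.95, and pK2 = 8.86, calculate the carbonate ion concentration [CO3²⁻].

[CO3²⁻] = 1.11 mmol/kg

[CO2*] = KH · pCO2 = 10^(−1.58) × 472×10^-6 = 1.241×10^-5 mol/kg
α₀ = 1/(1 + K1/[H⁺] + K1K2/[H⁺]²) = 1/(1 + 10^+2.43 + 10^+1.95) = 0.002783
DIC = [CO2*]/α₀ = 1.241×10^-5 / 0.002783 = 4.460 mmol/kg
[CO3²⁻] = α₂·DIC; α₂ = 0.2481, so [CO3²⁻] = 0.2481 × 4.460 = 1.11 mmol/kg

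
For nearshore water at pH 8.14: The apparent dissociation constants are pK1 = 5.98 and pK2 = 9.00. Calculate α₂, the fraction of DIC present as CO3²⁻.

α₂ = 0.121

α₂ = 1 / (1 + [H⁺]/K2 + [H⁺]²/(K1K2)) = 1 / (1 + 10^+0.86 + 10^-1.30)
   = 1 / (1 + 7.2444 + 0.050119) = 1/8.2945 = 0.1206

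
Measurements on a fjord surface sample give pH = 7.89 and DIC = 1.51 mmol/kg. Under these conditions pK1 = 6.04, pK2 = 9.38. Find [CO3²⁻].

α₂ = 1 / (1 + [H⁺]/K2 + [H⁺]²/(K1K2)) = 1 / (1 + 10^+1.49 + 10^-0.36)
   = 1 / (1 + 30.903 + 0.43652) = 1/32.339 = 0.03092
[CO3²⁻] = α₂ × DIC = 0.03092 × 1.51 = 0.0467 mmol/kg

[CO3²⁻] = 0.0467 mmol/kg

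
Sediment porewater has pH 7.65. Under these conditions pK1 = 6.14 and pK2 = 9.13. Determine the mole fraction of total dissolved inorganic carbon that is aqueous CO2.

α₀ = 0.0290

α₀ = 1 / (1 + K1/[H⁺] + K1K2/[H⁺]²) = 1 / (1 + 10^+1.51 + 10^+0.03)
   = 1 / (1 + 32.359 + 1.0715) = 1/34.431 = 0.02904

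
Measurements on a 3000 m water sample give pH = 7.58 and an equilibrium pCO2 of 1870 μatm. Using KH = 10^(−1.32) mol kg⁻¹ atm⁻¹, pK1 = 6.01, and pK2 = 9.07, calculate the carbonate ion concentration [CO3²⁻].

[CO3²⁻] = 0.108 mmol/kg

[CO2*] = KH · pCO2 = 10^(−1.32) × 1870×10^-6 = 8.950×10^-5 mol/kg
α₀ = 1/(1 + K1/[H⁺] + K1K2/[H⁺]²) = 1/(1 + 10^+1.57 + 10^+0.08) = 0.02541
DIC = [CO2*]/α₀ = 8.950×10^-5 / 0.02541 = 3.522 mmol/kg
[CO3²⁻] = α₂·DIC; α₂ = 0.03055, so [CO3²⁻] = 0.03055 × 3.522 = 0.108 mmol/kg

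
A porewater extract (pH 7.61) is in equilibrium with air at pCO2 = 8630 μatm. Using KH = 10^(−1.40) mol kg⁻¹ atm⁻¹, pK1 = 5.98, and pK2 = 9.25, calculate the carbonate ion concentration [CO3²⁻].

[CO3²⁻] = 0.336 mmol/kg

[CO2*] = KH · pCO2 = 10^(−1.40) × 8630×10^-6 = 3.436×10^-4 mol/kg
α₀ = 1/(1 + K1/[H⁺] + K1K2/[H⁺]²) = 1/(1 + 10^+1.63 + 10^-0.01) = 0.02240
DIC = [CO2*]/α₀ = 3.436×10^-4 / 0.02240 = 15.34 mmol/kg
[CO3²⁻] = α₂·DIC; α₂ = 0.02189, so [CO3²⁻] = 0.02189 × 15.34 = 0.336 mmol/kg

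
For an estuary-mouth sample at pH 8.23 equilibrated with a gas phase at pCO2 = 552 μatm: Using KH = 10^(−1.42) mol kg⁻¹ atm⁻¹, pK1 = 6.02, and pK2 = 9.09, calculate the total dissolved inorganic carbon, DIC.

[CO2*] = KH · pCO2 = 10^(−1.42) × 552×10^-6 = 2.099×10^-5 mol/kg
α₀ = 1/(1 + K1/[H⁺] + K1K2/[H⁺]²) = 1/(1 + 10^+2.21 + 10^+1.35) = 0.005389
DIC = [CO2*]/α₀ = 2.099×10^-5 / 0.005389 = 3.89 mmol/kg

DIC = 3.89 mmol/kg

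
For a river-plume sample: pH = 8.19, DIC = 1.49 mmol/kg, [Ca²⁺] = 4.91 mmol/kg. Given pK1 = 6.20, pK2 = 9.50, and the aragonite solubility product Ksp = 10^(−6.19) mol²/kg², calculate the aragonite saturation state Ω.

α₂ = 1 / (1 + [H⁺]/K2 + [H⁺]²/(K1K2)) = 1 / (1 + 10^+1.31 + 10^-0.68)
   = 1 / (1 + 20.417 + 0.20893) = 1/21.626 = 0.04624
[CO3²⁻] = α₂ × DIC = 0.04624 × 1.49 = 0.06890 mmol/kg
Ksp = 10^(−6.19) = 6.457×10^-7
Ω = [Ca²⁺][CO3²⁻]/Ksp = (4.91×10^-3)(6.890×10^-5) / 6.457×10^-7 = 0.524

Ω = 0.524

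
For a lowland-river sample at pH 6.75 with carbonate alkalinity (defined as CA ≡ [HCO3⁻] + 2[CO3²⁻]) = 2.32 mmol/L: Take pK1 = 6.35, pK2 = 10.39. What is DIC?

CA = [HCO3⁻] + 2[CO3²⁻] = (α₁ + 2α₂)·DIC
At pH 6.75: [H⁺]/K1 = 10^-0.40 = 0.39811, K2/[H⁺] = 10^-3.64 = 0.00022909
α₁ = 1/(1 + 0.39811 + 0.00022909) = 1/1.3983 = 0.7151; α₂ = α₁·K2/[H⁺] = 0.0001638
α₁ + 2α₂ = 0.7155
DIC = CA / (α₁ + 2α₂) = 2.32 / 0.7155 = 3.24 mmol/L

DIC = 3.24 mmol/L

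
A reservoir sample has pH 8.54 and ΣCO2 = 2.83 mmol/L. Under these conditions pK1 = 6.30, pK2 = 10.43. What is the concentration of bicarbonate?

α₁ = 1 / (1 + [H⁺]/K1 + K2/[H⁺]) = 1 / (1 + 10^-2.24 + 10^-1.89)
   = 1 / (1 + 0.0057544 + 0.012882) = 1/1.0186 = 0.9817
[HCO3⁻] = α₁ × DIC = 0.9817 × 2.83 = 2.78 mmol/L

[HCO3⁻] = 2.78 mmol/L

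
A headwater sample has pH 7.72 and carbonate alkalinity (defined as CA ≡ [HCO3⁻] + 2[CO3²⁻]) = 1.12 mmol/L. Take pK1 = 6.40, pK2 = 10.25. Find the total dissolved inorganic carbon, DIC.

DIC = 1.17 mmol/L

CA = [HCO3⁻] + 2[CO3²⁻] = (α₁ + 2α₂)·DIC
At pH 7.72: [H⁺]/K1 = 10^-1.32 = 0.047863, K2/[H⁺] = 10^-2.53 = 0.0029512
α₁ = 1/(1 + 0.047863 + 0.0029512) = 1/1.0508 = 0.9516; α₂ = α₁·K2/[H⁺] = 0.002808
α₁ + 2α₂ = 0.9573
DIC = CA / (α₁ + 2α₂) = 1.12 / 0.9573 = 1.17 mmol/L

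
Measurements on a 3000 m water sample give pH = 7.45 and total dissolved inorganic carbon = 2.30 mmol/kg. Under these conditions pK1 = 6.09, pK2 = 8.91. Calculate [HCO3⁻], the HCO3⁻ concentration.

[HCO3⁻] = 2.13 mmol/kg

α₁ = 1 / (1 + [H⁺]/K1 + K2/[H⁺]) = 1 / (1 + 10^-1.36 + 10^-1.46)
   = 1 / (1 + 0.043652 + 0.034674) = 1/1.0783 = 0.9274
[HCO3⁻] = α₁ × DIC = 0.9274 × 2.30 = 2.13 mmol/kg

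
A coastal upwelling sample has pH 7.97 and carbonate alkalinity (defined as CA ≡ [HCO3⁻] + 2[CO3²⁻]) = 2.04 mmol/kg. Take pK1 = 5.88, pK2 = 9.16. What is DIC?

DIC = 1.94 mmol/kg

CA = [HCO3⁻] + 2[CO3²⁻] = (α₁ + 2α₂)·DIC
At pH 7.97: [H⁺]/K1 = 10^-2.09 = 0.0081283, K2/[H⁺] = 10^-1.19 = 0.064565
α₁ = 1/(1 + 0.0081283 + 0.064565) = 1/1.0727 = 0.9322; α₂ = α₁·K2/[H⁺] = 0.06019
α₁ + 2α₂ = 1.0526
DIC = CA / (α₁ + 2α₂) = 2.04 / 1.0526 = 1.94 mmol/kg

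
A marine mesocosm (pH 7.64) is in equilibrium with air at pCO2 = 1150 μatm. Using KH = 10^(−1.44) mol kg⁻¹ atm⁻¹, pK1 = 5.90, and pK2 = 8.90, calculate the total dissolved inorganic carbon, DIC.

[CO2*] = KH · pCO2 = 10^(−1.44) × 1150×10^-6 = 4.175×10^-5 mol/kg
α₀ = 1/(1 + K1/[H⁺] + K1K2/[H⁺]²) = 1/(1 + 10^+1.74 + 10^+0.48) = 0.01696
DIC = [CO2*]/α₀ = 4.175×10^-5 / 0.01696 = 2.46 mmol/kg

DIC = 2.46 mmol/kg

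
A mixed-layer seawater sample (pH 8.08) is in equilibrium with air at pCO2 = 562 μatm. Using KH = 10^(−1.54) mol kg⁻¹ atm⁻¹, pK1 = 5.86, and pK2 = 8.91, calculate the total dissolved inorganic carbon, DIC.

DIC = 3.10 mmol/kg

[CO2*] = KH · pCO2 = 10^(−1.54) × 562×10^-6 = 1.621×10^-5 mol/kg
α₀ = 1/(1 + K1/[H⁺] + K1K2/[H⁺]²) = 1/(1 + 10^+2.22 + 10^+1.39) = 0.005222
DIC = [CO2*]/α₀ = 1.621×10^-5 / 0.005222 = 3.10 mmol/kg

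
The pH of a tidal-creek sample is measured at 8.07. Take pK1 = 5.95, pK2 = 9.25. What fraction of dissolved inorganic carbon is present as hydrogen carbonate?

α₁ = 0.931

α₁ = 1 / (1 + [H⁺]/K1 + K2/[H⁺]) = 1 / (1 + 10^-2.12 + 10^-1.18)
   = 1 / (1 + 0.0075858 + 0.066069) = 1/1.0737 = 0.9314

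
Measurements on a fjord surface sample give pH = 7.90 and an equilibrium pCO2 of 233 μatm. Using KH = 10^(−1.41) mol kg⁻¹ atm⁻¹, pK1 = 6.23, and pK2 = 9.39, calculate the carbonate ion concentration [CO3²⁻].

[CO2*] = KH · pCO2 = 10^(−1.41) × 233×10^-6 = 9.065×10^-6 mol/kg
α₀ = 1/(1 + K1/[H⁺] + K1K2/[H⁺]²) = 1/(1 + 10^+1.67 + 10^+0.18) = 0.02029
DIC = [CO2*]/α₀ = 9.065×10^-6 / 0.02029 = 0.4468 mmol/kg
[CO3²⁻] = α₂·DIC; α₂ = 0.03071, so [CO3²⁻] = 0.03071 × 0.4468 = 0.0137 mmol/kg = 13.7 μmol/kg

[CO3²⁻] = 13.7 μmol/kg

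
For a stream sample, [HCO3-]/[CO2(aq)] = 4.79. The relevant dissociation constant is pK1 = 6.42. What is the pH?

From K1 = [H⁺][HCO3-]/[CO2(aq)]:  pH = pK1 + log₁₀([HCO3-]/[CO2(aq)])
log₁₀(4.79) = +0.680
pH = 6.42 + (+0.680) = 7.10

pH = 7.10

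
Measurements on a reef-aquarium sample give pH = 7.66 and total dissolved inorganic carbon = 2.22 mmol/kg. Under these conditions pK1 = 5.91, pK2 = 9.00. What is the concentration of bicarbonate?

[HCO3⁻] = 2.09 mmol/kg

α₁ = 1 / (1 + [H⁺]/K1 + K2/[H⁺]) = 1 / (1 + 10^-1.75 + 10^-1.34)
   = 1 / (1 + 0.017783 + 0.045709) = 1/1.0635 = 0.9403
[HCO3⁻] = α₁ × DIC = 0.9403 × 2.22 = 2.09 mmol/kg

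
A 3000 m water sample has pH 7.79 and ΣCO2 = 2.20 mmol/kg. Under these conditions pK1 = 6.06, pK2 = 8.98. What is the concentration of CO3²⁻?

[CO3²⁻] = 0.131 mmol/kg

α₂ = 1 / (1 + [H⁺]/K2 + [H⁺]²/(K1K2)) = 1 / (1 + 10^+1.19 + 10^-0.54)
   = 1 / (1 + 15.488 + 0.28840) = 1/16.777 = 0.05961
[CO3²⁻] = α₂ × DIC = 0.05961 × 2.20 = 0.131 mmol/kg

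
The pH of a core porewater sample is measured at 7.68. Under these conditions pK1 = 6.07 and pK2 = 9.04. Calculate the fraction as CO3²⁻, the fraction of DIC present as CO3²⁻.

α₂ = 0.0409

α₂ = 1 / (1 + [H⁺]/K2 + [H⁺]²/(K1K2)) = 1 / (1 + 10^+1.36 + 10^-0.25)
   = 1 / (1 + 22.909 + 0.56234) = 1/24.471 = 0.04086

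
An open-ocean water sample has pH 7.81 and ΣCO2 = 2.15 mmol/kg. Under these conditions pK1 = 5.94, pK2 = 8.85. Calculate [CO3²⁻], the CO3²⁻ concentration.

[CO3²⁻] = 0.177 mmol/kg

α₂ = 1 / (1 + [H⁺]/K2 + [H⁺]²/(K1K2)) = 1 / (1 + 10^+1.04 + 10^-0.83)
   = 1 / (1 + 10.965 + 0.14791) = 1/12.113 = 0.08256
[CO3²⁻] = α₂ × DIC = 0.08256 × 2.15 = 0.177 mmol/kg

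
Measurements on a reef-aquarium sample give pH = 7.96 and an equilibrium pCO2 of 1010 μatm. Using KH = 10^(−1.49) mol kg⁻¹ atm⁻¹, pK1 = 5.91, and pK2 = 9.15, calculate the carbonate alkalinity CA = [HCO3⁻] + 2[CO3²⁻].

[CO2*] = KH · pCO2 = 10^(−1.49) × 1010×10^-6 = 3.268×10^-5 mol/kg
α₀ = 1/(1 + K1/[H⁺] + K1K2/[H⁺]²) = 1/(1 + 10^+2.05 + 10^+0.86) = 0.008302
DIC = [CO2*]/α₀ = 3.268×10^-5 / 0.008302 = 3.937 mmol/kg
CA = (α₁ + 2α₂)·DIC = (0.9316 + 2×0.06015) × 3.937 = 4.14 mmol/kg

CA = 4.14 mmol/kg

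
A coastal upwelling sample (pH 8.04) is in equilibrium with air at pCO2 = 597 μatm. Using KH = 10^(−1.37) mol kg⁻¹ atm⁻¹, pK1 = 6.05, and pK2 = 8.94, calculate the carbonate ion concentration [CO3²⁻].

[CO3²⁻] = 0.313 mmol/kg

[CO2*] = KH · pCO2 = 10^(−1.37) × 597×10^-6 = 2.547×10^-5 mol/kg
α₀ = 1/(1 + K1/[H⁺] + K1K2/[H⁺]²) = 1/(1 + 10^+1.99 + 10^+1.09) = 0.009007
DIC = [CO2*]/α₀ = 2.547×10^-5 / 0.009007 = 2.827 mmol/kg
[CO3²⁻] = α₂·DIC; α₂ = 0.1108, so [CO3²⁻] = 0.1108 × 2.827 = 0.313 mmol/kg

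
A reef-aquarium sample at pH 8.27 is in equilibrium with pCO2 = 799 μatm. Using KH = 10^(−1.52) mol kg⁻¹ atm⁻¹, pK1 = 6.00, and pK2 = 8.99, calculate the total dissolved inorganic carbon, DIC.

[CO2*] = KH · pCO2 = 10^(−1.52) × 799×10^-6 = 2.413×10^-5 mol/kg
α₀ = 1/(1 + K1/[H⁺] + K1K2/[H⁺]²) = 1/(1 + 10^+2.27 + 10^+1.55) = 0.004491
DIC = [CO2*]/α₀ = 2.413×10^-5 / 0.004491 = 5.37 mmol/kg

DIC = 5.37 mmol/kg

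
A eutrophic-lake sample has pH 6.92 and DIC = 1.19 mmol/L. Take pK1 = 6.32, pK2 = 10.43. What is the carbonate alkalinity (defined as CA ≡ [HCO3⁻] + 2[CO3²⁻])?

CA = 0.951 mmol/L

CA = [HCO3⁻] + 2[CO3²⁻] = (α₁ + 2α₂)·DIC
At pH 6.92: [H⁺]/K1 = 10^-0.60 = 0.25119, K2/[H⁺] = 10^-3.51 = 0.00030903
α₁ = 1/(1 + 0.25119 + 0.00030903) = 1/1.2515 = 0.7990; α₂ = α₁·K2/[H⁺] = 0.0002469
α₁ + 2α₂ = 0.7995
CA = 0.7995 × 1.19 = 0.951 mmol/L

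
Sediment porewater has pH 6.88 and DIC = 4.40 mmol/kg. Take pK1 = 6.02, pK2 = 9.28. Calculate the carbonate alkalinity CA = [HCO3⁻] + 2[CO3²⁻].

CA = 3.88 mmol/kg

CA = [HCO3⁻] + 2[CO3²⁻] = (α₁ + 2α₂)·DIC
At pH 6.88: [H⁺]/K1 = 10^-0.86 = 0.13804, K2/[H⁺] = 10^-2.40 = 0.0039811
α₁ = 1/(1 + 0.13804 + 0.0039811) = 1/1.1420 = 0.8756; α₂ = α₁·K2/[H⁺] = 0.003486
α₁ + 2α₂ = 0.8826
CA = 0.8826 × 4.40 = 3.88 mmol/kg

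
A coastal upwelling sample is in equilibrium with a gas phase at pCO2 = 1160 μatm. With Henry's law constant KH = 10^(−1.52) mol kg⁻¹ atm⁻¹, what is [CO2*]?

KH = 10^(−1.52) = 3.020×10^-2 mol kg⁻¹ atm⁻¹
[CO2*] = KH · pCO2 = 3.020×10^-2 × 1160×10^-6 atm = 3.50×10^-5 mol/kg

[CO2*] = 35.0 μmol/kg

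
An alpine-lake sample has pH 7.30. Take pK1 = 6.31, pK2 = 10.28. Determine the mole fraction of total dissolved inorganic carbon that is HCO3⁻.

α₁ = 1 / (1 + [H⁺]/K1 + K2/[H⁺]) = 1 / (1 + 10^-0.99 + 10^-2.98)
   = 1 / (1 + 0.10233 + 0.0010471) = 1/1.1034 = 0.9063

α₁ = 0.906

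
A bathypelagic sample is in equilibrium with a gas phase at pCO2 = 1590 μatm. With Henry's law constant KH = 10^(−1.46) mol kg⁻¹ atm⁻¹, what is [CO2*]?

KH = 10^(−1.46) = 3.467×10^-2 mol kg⁻¹ atm⁻¹
[CO2*] = KH · pCO2 = 3.467×10^-2 × 1590×10^-6 atm = 5.51×10^-5 mol/kg

[CO2*] = 55.1 μmol/kg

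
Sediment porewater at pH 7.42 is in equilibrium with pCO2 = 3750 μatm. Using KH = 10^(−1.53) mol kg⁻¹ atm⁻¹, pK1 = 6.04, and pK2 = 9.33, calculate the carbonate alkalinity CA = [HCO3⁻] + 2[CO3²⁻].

[CO2*] = KH · pCO2 = 10^(−1.53) × 3750×10^-6 = 1.107×10^-4 mol/kg
α₀ = 1/(1 + K1/[H⁺] + K1K2/[H⁺]²) = 1/(1 + 10^+1.38 + 10^-0.53) = 0.03955
DIC = [CO2*]/α₀ = 1.107×10^-4 / 0.03955 = 2.798 mmol/kg
CA = (α₁ + 2α₂)·DIC = (0.9488 + 2×0.01167) × 2.798 = 2.72 mmol/kg

CA = 2.72 mmol/kg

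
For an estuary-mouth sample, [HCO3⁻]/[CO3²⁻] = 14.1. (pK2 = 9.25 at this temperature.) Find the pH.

From K2 = [H⁺][CO3²⁻]/[HCO3⁻]:  pH = pK2 − log₁₀([HCO3⁻]/[CO3²⁻])
log₁₀(14.1) = +1.149
pH = 9.25 − (+1.149) = 8.10

pH = 8.10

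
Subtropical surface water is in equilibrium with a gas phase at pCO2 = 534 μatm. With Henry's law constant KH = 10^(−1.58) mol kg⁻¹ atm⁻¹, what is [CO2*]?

[CO2*] = 14.0 μmol/kg

KH = 10^(−1.58) = 2.630×10^-2 mol kg⁻¹ atm⁻¹
[CO2*] = KH · pCO2 = 2.630×10^-2 × 534×10^-6 atm = 1.40×10^-5 mol/kg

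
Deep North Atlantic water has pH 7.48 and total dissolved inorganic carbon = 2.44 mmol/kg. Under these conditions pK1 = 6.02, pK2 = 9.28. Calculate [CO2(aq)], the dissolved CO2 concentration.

α₀ = 1 / (1 + K1/[H⁺] + K1K2/[H⁺]²) = 1 / (1 + 10^+1.46 + 10^-0.34)
   = 1 / (1 + 28.840 + 0.45709) = 1/30.297 = 0.03301
[CO2*] = α₀ × DIC = 0.03301 × 2.44 = 0.0805 mmol/kg

[CO2*] = 0.0805 mmol/kg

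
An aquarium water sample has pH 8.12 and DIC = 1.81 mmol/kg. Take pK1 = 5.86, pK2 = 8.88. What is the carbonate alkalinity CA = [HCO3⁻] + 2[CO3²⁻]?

CA = [HCO3⁻] + 2[CO3²⁻] = (α₁ + 2α₂)·DIC
At pH 8.12: [H⁺]/K1 = 10^-2.26 = 0.0054954, K2/[H⁺] = 10^-0.76 = 0.17378
α₁ = 1/(1 + 0.0054954 + 0.17378) = 1/1.1793 = 0.8480; α₂ = α₁·K2/[H⁺] = 0.1474
α₁ + 2α₂ = 1.1427
CA = 1.1427 × 1.81 = 2.07 mmol/kg

CA = 2.07 mmol/kg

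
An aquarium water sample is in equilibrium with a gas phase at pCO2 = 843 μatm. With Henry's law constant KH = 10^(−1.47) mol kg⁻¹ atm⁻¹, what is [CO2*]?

[CO2*] = 28.6 μmol/kg

KH = 10^(−1.47) = 3.388×10^-2 mol kg⁻¹ atm⁻¹
[CO2*] = KH · pCO2 = 3.388×10^-2 × 843×10^-6 atm = 2.86×10^-5 mol/kg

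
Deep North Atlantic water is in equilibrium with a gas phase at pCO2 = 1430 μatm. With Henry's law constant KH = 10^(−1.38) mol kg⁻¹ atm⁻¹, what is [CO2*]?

KH = 10^(−1.38) = 4.169×10^-2 mol kg⁻¹ atm⁻¹
[CO2*] = KH · pCO2 = 4.169×10^-2 × 1430×10^-6 atm = 5.96×10^-5 mol/kg

[CO2*] = 59.6 μmol/kg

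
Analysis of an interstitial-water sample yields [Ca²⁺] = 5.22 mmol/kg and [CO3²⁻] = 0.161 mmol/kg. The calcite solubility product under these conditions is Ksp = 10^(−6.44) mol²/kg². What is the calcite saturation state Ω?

Ω = 2.31

Ksp = 10^(−6.44) = 3.631×10^-7
Ω = [Ca²⁺][CO3²⁻]/Ksp = (5.22×10^-3)(0.161×10^-3) / 3.631×10^-7 = 2.31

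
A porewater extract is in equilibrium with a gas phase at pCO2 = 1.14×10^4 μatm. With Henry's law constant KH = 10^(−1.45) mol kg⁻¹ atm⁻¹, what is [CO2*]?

[CO2*] = 404 μmol/kg

KH = 10^(−1.45) = 3.548×10^-2 mol kg⁻¹ atm⁻¹
[CO2*] = KH · pCO2 = 3.548×10^-2 × 1.14×10^4×10^-6 atm = 4.04×10^-4 mol/kg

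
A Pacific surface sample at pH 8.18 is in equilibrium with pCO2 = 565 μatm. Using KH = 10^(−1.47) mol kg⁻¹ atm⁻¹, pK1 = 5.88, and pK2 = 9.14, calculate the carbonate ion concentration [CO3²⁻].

[CO3²⁻] = 0.419 mmol/kg

[CO2*] = KH · pCO2 = 10^(−1.47) × 565×10^-6 = 1.914×10^-5 mol/kg
α₀ = 1/(1 + K1/[H⁺] + K1K2/[H⁺]²) = 1/(1 + 10^+2.30 + 10^+1.34) = 0.004496
DIC = [CO2*]/α₀ = 1.914×10^-5 / 0.004496 = 4.258 mmol/kg
[CO3²⁻] = α₂·DIC; α₂ = 0.09837, so [CO3²⁻] = 0.09837 × 4.258 = 0.419 mmol/kg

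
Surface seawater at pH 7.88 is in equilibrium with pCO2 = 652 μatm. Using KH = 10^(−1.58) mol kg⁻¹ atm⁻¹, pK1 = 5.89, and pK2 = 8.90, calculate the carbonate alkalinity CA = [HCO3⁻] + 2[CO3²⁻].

[CO2*] = KH · pCO2 = 10^(−1.58) × 652×10^-6 = 1.715×10^-5 mol/kg
α₀ = 1/(1 + K1/[H⁺] + K1K2/[H⁺]²) = 1/(1 + 10^+1.99 + 10^+0.97) = 0.009254
DIC = [CO2*]/α₀ = 1.715×10^-5 / 0.009254 = 1.853 mmol/kg
CA = (α₁ + 2α₂)·DIC = (0.9044 + 2×0.08637) × 1.853 = 2.00 mmol/kg

CA = 2.00 mmol/kg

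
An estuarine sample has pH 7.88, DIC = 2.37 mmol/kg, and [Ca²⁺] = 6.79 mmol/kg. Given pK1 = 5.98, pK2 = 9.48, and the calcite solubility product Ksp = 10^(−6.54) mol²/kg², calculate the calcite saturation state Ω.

α₂ = 1 / (1 + [H⁺]/K2 + [H⁺]²/(K1K2)) = 1 / (1 + 10^+1.60 + 10^-0.30)
   = 1 / (1 + 39.811 + 0.50119) = 1/41.312 = 0.02421
[CO3²⁻] = α₂ × DIC = 0.02421 × 2.37 = 0.05737 mmol/kg
Ksp = 10^(−6.54) = 2.884×10^-7
Ω = [Ca²⁺][CO3²⁻]/Ksp = (6.79×10^-3)(5.737×10^-5) / 2.884×10^-7 = 1.35

Ω = 1.35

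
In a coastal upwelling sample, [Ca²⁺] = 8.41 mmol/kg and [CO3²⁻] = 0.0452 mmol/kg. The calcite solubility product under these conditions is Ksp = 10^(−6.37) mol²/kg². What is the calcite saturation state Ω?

Ω = 0.891

Ksp = 10^(−6.37) = 4.266×10^-7
Ω = [Ca²⁺][CO3²⁻]/Ksp = (8.41×10^-3)(0.0452×10^-3) / 4.266×10^-7 = 0.891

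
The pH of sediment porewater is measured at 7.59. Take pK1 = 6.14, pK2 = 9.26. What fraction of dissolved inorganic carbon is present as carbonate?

α₂ = 1 / (1 + [H⁺]/K2 + [H⁺]²/(K1K2)) = 1 / (1 + 10^+1.67 + 10^+0.22)
   = 1 / (1 + 46.774 + 1.6596) = 1/49.433 = 0.02023

α₂ = 0.0202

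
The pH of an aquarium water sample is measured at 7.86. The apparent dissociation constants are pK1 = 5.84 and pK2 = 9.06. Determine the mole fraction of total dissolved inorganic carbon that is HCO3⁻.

α₁ = 0.932

α₁ = 1 / (1 + [H⁺]/K1 + K2/[H⁺]) = 1 / (1 + 10^-2.02 + 10^-1.20)
   = 1 / (1 + 0.0095499 + 0.063096) = 1/1.0726 = 0.9323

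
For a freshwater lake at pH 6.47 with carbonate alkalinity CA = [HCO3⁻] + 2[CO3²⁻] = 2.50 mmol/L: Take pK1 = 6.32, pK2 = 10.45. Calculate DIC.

DIC = 4.27 mmol/L

CA = [HCO3⁻] + 2[CO3²⁻] = (α₁ + 2α₂)·DIC
At pH 6.47: [H⁺]/K1 = 10^-0.15 = 0.70795, K2/[H⁺] = 10^-3.98 = 0.00010471
α₁ = 1/(1 + 0.70795 + 0.00010471) = 1/1.7081 = 0.5855; α₂ = α₁·K2/[H⁺] = 6.131×10^-5
α₁ + 2α₂ = 0.5856
DIC = CA / (α₁ + 2α₂) = 2.50 / 0.5856 = 4.27 mmol/L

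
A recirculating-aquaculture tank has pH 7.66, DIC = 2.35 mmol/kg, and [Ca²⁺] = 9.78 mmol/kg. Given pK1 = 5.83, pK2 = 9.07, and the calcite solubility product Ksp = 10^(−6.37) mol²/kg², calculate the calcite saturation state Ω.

Ω = 1.99

α₂ = 1 / (1 + [H⁺]/K2 + [H⁺]²/(K1K2)) = 1 / (1 + 10^+1.41 + 10^-0.42)
   = 1 / (1 + 25.704 + 0.38019) = 1/27.084 = 0.03692
[CO3²⁻] = α₂ × DIC = 0.03692 × 2.35 = 0.08677 mmol/kg
Ksp = 10^(−6.37) = 4.266×10^-7
Ω = [Ca²⁺][CO3²⁻]/Ksp = (9.78×10^-3)(8.677×10^-5) / 4.266×10^-7 = 1.99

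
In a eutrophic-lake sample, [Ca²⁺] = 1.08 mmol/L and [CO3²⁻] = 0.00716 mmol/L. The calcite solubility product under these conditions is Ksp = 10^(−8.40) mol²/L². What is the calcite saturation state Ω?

Ksp = 10^(−8.40) = 3.981×10^-9
Ω = [Ca²⁺][CO3²⁻]/Ksp = (1.08×10^-3)(0.00716×10^-3) / 3.981×10^-9 = 1.94

Ω = 1.94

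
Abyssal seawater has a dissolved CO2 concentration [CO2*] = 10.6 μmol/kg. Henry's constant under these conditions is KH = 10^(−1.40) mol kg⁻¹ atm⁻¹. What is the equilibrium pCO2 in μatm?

pCO2 = 266 μatm

KH = 10^(−1.40) = 3.981×10^-2 mol kg⁻¹ atm⁻¹
pCO2 = [CO2*]/KH = 10.6×10^-6 / 3.981×10^-2 = 2.66×10^-4 atm = 266 μatm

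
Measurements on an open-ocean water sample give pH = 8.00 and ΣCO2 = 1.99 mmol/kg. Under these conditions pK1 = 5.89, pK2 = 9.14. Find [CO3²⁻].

α₂ = 1 / (1 + [H⁺]/K2 + [H⁺]²/(K1K2)) = 1 / (1 + 10^+1.14 + 10^-0.97)
   = 1 / (1 + 13.804 + 0.10715) = 1/14.911 = 0.06706
[CO3²⁻] = α₂ × DIC = 0.06706 × 1.99 = 0.133 mmol/kg

[CO3²⁻] = 0.133 mmol/kg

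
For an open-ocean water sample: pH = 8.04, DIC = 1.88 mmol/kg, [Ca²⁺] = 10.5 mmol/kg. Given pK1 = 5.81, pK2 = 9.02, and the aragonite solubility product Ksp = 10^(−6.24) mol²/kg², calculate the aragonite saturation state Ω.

α₂ = 1 / (1 + [H⁺]/K2 + [H⁺]²/(K1K2)) = 1 / (1 + 10^+0.98 + 10^-1.25)
   = 1 / (1 + 9.5499 + 0.056234) = 1/10.606 = 0.09428
[CO3²⁻] = α₂ × DIC = 0.09428 × 1.88 = 0.1773 mmol/kg
Ksp = 10^(−6.24) = 5.754×10^-7
Ω = [Ca²⁺][CO3²⁻]/Ksp = (10.5×10^-3)(1.773×10^-4) / 5.754×10^-7 = 3.23

Ω = 3.23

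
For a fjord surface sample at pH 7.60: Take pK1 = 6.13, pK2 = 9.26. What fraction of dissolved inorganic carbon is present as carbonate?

α₂ = 0.0207

α₂ = 1 / (1 + [H⁺]/K2 + [H⁺]²/(K1K2)) = 1 / (1 + 10^+1.66 + 10^+0.19)
   = 1 / (1 + 45.709 + 1.5488) = 1/48.258 = 0.02072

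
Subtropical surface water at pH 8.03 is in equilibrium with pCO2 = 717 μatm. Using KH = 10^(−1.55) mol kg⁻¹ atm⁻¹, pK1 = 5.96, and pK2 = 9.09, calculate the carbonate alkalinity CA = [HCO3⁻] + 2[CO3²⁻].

[CO2*] = KH · pCO2 = 10^(−1.55) × 717×10^-6 = 2.021×10^-5 mol/kg
α₀ = 1/(1 + K1/[H⁺] + K1K2/[H⁺]²) = 1/(1 + 10^+2.07 + 10^+1.01) = 0.007769
DIC = [CO2*]/α₀ = 2.021×10^-5 / 0.007769 = 2.601 mmol/kg
CA = (α₁ + 2α₂)·DIC = (0.9127 + 2×0.07950) × 2.601 = 2.79 mmol/kg

CA = 2.79 mmol/kg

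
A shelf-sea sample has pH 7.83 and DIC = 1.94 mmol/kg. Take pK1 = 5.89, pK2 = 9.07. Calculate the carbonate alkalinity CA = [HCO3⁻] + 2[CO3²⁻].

CA = 2.02 mmol/kg

CA = [HCO3⁻] + 2[CO3²⁻] = (α₁ + 2α₂)·DIC
At pH 7.83: [H⁺]/K1 = 10^-1.94 = 0.011482, K2/[H⁺] = 10^-1.24 = 0.057544
α₁ = 1/(1 + 0.011482 + 0.057544) = 1/1.0690 = 0.9354; α₂ = α₁·K2/[H⁺] = 0.05383
α₁ + 2α₂ = 1.0431
CA = 1.0431 × 1.94 = 2.02 mmol/kg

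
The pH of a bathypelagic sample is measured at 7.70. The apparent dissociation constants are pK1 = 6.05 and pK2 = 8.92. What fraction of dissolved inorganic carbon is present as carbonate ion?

α₂ = 1 / (1 + [H⁺]/K2 + [H⁺]²/(K1K2)) = 1 / (1 + 10^+1.22 + 10^-0.43)
   = 1 / (1 + 16.596 + 0.37154) = 1/17.967 = 0.05566

α₂ = 0.0557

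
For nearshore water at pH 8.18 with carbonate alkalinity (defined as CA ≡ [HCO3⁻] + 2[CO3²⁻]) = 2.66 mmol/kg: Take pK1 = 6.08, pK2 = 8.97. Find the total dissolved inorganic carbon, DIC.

DIC = 2.35 mmol/kg

CA = [HCO3⁻] + 2[CO3²⁻] = (α₁ + 2α₂)·DIC
At pH 8.18: [H⁺]/K1 = 10^-2.10 = 0.0079433, K2/[H⁺] = 10^-0.79 = 0.16218
α₁ = 1/(1 + 0.0079433 + 0.16218) = 1/1.1701 = 0.8546; α₂ = α₁·K2/[H⁺] = 0.1386
α₁ + 2α₂ = 1.1318
DIC = CA / (α₁ + 2α₂) = 2.66 / 1.1318 = 2.35 mmol/kg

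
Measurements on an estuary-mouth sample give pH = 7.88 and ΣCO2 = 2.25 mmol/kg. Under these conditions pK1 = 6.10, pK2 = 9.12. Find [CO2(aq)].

α₀ = 1 / (1 + K1/[H⁺] + K1K2/[H⁺]²) = 1 / (1 + 10^+1.78 + 10^+0.54)
   = 1 / (1 + 60.256 + 3.4674) = 1/64.723 = 0.01545
[CO2*] = α₀ × DIC = 0.01545 × 2.25 = 0.0348 mmol/kg

[CO2*] = 0.0348 mmol/kg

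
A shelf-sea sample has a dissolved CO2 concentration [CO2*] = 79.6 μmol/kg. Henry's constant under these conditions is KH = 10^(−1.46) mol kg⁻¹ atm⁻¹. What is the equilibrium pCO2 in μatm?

pCO2 = 2300 μatm

KH = 10^(−1.46) = 3.467×10^-2 mol kg⁻¹ atm⁻¹
pCO2 = [CO2*]/KH = 79.6×10^-6 / 3.467×10^-2 = 2.30×10^-3 atm = 2300 μatm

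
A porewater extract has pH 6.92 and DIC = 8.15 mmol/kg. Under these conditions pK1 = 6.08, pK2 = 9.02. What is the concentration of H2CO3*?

[CO2*] = 1.02 mmol/kg

α₀ = 1 / (1 + K1/[H⁺] + K1K2/[H⁺]²) = 1 / (1 + 10^+0.84 + 10^-1.26)
   = 1 / (1 + 6.9183 + 0.054954) = 1/7.9733 = 0.1254
[CO2*] = α₀ × DIC = 0.1254 × 8.15 = 1.02 mmol/kg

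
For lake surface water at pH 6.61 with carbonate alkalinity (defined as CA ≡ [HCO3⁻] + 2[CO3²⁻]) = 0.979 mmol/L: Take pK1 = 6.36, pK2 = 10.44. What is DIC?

DIC = 1.53 mmol/L

CA = [HCO3⁻] + 2[CO3²⁻] = (α₁ + 2α₂)·DIC
At pH 6.61: [H⁺]/K1 = 10^-0.25 = 0.56234, K2/[H⁺] = 10^-3.83 = 0.00014791
α₁ = 1/(1 + 0.56234 + 0.00014791) = 1/1.5625 = 0.6400; α₂ = α₁·K2/[H⁺] = 9.466×10^-5
α₁ + 2α₂ = 0.6402
DIC = CA / (α₁ + 2α₂) = 0.979 / 0.6402 = 1.53 mmol/L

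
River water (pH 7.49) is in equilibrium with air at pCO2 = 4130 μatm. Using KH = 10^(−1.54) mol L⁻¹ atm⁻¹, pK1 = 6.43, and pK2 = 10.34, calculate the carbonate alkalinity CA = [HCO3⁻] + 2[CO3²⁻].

CA = 1.37 mmol/L

[CO2*] = KH · pCO2 = 10^(−1.54) × 4130×10^-6 = 1.191×10^-4 mol/L
α₀ = 1/(1 + K1/[H⁺] + K1K2/[H⁺]²) = 1/(1 + 10^+1.06 + 10^-1.79) = 0.08001
DIC = [CO2*]/α₀ = 1.191×10^-4 / 0.08001 = 1.489 mmol/L
CA = (α₁ + 2α₂)·DIC = (0.9187 + 2×0.001298) × 1.489 = 1.37 mmol/L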